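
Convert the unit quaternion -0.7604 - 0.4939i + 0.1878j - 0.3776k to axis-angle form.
axis = (-0.7605, 0.2892, -0.5814), θ = 279°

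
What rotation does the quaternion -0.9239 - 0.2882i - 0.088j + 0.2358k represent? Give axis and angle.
axis = (-0.7532, -0.23, 0.6163), θ = 7π/4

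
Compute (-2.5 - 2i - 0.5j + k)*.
-2.5 + 2i + 0.5j - k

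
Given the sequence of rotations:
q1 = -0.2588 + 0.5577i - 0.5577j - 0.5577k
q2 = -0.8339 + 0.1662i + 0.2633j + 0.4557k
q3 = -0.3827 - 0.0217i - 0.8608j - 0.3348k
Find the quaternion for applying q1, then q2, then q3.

q2 · q1 = 0.5241 - 0.4008i + 0.7438j + 0.1076k
q3 · q2 · q1 = 0.467 + 0.2984i - 0.5993j - 0.5778k
0.467 + 0.2984i - 0.5993j - 0.5778k


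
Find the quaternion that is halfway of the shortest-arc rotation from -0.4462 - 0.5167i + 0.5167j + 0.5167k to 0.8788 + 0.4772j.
-0.8754 - 0.3414i + 0.0261j + 0.3414k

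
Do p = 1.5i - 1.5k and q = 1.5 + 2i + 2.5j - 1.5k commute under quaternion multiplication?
No: pq = -5.25 + 6i - 0.75j + 1.5k ≠ -5.25 - 1.5i + 0.75j - 6k = qp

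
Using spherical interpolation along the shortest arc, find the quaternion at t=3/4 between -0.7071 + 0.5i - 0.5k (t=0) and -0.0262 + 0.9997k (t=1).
-0.1915 + 0.1506i - 0.9699k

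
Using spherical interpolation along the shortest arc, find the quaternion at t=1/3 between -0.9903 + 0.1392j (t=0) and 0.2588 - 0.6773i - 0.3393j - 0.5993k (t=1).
-0.886 + 0.2904i + 0.2544j + 0.2569k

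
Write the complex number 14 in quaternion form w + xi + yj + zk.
14 + 0i + 0j + 0k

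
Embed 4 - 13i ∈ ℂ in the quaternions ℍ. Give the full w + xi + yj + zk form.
4 - 13i + 0j + 0k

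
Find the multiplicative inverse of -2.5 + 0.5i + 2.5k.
-0.1961 - 0.0392i - 0.1961k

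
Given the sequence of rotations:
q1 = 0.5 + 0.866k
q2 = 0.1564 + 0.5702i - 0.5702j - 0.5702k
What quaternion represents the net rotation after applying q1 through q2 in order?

q2 · q1 = 0.572 - 0.2087i - 0.7789j - 0.1497k
0.572 - 0.2087i - 0.7789j - 0.1497k


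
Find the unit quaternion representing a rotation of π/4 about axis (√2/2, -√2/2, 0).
0.9239 + 0.2706i - 0.2706j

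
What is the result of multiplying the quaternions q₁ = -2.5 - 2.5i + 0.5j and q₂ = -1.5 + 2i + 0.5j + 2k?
8.5 - 0.25i + 3j - 7.25k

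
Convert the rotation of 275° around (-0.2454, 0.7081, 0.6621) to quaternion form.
-0.7373 - 0.1658i + 0.4784j + 0.4473k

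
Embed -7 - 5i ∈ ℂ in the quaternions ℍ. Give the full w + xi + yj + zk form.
-7 - 5i + 0j + 0k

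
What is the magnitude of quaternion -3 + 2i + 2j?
√17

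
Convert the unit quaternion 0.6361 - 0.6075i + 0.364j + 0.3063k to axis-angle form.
axis = (-0.7873, 0.4717, 0.397), θ = 101°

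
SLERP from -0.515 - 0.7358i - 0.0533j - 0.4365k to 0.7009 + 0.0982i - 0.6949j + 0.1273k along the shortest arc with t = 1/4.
-0.6384 - 0.6366i + 0.168j - 0.3987k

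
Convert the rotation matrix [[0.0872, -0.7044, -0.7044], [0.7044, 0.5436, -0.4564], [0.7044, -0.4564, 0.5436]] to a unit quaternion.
0.7373 - 0.4777j + 0.4777k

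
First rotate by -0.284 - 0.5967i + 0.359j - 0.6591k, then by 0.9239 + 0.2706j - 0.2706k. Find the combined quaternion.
-0.5379 - 0.6325i + 0.4163j - 0.3706k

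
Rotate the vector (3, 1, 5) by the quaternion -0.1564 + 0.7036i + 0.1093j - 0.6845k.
(-4.93, 0.529, -3.227)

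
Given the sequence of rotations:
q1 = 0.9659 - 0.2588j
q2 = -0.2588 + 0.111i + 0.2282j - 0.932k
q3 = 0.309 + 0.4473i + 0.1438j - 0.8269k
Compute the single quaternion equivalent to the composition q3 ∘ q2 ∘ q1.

q2 · q1 = -0.1909 - 0.134i + 0.2874j - 0.9289k
q3 · q2 · q1 = -0.8085 - 0.0227i + 0.5877j + 0.0186k
-0.8085 - 0.0227i + 0.5877j + 0.0186k


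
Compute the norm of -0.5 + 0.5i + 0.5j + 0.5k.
1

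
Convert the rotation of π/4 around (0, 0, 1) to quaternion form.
0.9239 + 0.3827k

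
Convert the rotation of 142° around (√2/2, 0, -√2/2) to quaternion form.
0.3256 + 0.6686i - 0.6686k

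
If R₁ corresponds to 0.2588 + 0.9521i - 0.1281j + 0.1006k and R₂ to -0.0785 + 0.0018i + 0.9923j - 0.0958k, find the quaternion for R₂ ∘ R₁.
0.1147 + 0.0133i + 0.1755j - 0.9777k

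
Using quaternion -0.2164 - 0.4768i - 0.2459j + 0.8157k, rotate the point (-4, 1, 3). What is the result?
(0.38, -2.134, 4.615)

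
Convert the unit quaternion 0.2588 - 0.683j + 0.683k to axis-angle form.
axis = (0, -√2/2, √2/2), θ = 5π/6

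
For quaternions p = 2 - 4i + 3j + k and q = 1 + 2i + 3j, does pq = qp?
No: pq = 1 - 3i + 11j - 17k ≠ 1 + 3i + 7j + 19k = qp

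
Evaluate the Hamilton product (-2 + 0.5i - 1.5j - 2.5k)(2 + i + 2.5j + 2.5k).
5.5 + 1.5i - 11.75j - 7.25k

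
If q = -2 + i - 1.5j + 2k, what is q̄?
-2 - i + 1.5j - 2k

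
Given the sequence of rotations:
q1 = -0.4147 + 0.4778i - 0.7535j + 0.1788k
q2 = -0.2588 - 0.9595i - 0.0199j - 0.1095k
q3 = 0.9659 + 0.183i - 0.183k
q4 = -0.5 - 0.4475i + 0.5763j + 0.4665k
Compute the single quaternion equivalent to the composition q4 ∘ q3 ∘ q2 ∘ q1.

q2 · q1 = 0.5704 + 0.1882i + 0.3225j + 0.7316k
q3 · q2 · q1 = 0.6504 + 0.3452i + 0.1432j + 0.6613k
q4 · q3 · q2 · q1 = -0.5617 - 0.1493i + 0.7602j - 0.2903k
-0.5617 - 0.1493i + 0.7602j - 0.2903k


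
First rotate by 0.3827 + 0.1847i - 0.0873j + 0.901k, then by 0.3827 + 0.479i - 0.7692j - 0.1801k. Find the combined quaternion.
0.1531 - 0.4548i - 0.7926j + 0.3761k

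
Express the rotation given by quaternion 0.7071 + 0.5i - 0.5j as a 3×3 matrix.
[[0.5, -0.5, -0.7071], [-0.5, 0.5, -0.7071], [0.7071, 0.7071, 0]]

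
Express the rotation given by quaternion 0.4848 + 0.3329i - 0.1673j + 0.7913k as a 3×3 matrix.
[[-0.3083, -0.8786, 0.3646], [0.6559, -0.474, -0.5875], [0.6891, 0.058, 0.7224]]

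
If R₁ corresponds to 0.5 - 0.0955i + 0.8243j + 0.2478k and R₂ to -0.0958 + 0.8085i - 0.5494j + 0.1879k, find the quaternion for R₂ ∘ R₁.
0.4356 + 0.1224i - 0.572j + 0.6842k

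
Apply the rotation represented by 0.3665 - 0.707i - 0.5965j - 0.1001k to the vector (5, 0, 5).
(-0.137, 7.039, -0.663)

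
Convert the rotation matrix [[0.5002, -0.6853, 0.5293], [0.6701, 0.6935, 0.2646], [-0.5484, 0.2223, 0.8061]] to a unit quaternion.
0.866 - 0.0122i + 0.3111j + 0.3913k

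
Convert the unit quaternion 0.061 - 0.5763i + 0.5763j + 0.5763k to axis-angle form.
axis = (-√3/3, √3/3, √3/3), θ = 173°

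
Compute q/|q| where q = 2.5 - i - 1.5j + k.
0.7715 - 0.3086i - 0.4629j + 0.3086k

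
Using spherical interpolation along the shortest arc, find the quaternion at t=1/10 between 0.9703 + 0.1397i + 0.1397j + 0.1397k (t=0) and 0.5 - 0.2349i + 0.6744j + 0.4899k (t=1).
0.9552 + 0.1022i + 0.2068j + 0.1856k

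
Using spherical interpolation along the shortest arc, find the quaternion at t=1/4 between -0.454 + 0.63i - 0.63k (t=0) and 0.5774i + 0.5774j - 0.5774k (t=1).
-0.3555 + 0.6514i + 0.1581j - 0.6514k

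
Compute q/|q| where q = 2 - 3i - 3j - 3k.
0.3592 - 0.5388i - 0.5388j - 0.5388k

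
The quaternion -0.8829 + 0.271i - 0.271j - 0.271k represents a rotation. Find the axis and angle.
axis = (√3/3, -√3/3, -√3/3), θ = 304°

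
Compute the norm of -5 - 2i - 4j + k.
√46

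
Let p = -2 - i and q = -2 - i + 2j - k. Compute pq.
3 + 4i - 5j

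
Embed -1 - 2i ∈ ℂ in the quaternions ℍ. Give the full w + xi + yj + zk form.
-1 - 2i + 0j + 0k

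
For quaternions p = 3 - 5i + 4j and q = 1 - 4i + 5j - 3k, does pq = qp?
No: pq = -37 - 29i + 4j - 18k ≠ -37 - 5i + 34j = qp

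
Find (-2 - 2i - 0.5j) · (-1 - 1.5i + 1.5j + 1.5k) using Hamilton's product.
-0.25 + 4.25i + 0.5j - 6.75k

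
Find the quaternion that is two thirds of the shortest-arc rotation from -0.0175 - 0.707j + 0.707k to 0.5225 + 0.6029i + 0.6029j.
-0.4014 - 0.455i - 0.7415j + 0.2865k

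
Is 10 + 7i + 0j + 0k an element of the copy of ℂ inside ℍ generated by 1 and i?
Yes. The quaternion 10 + 7i has j- and k-coefficients y = z = 0, so it lies in the complex subalgebra spanned by 1 and i.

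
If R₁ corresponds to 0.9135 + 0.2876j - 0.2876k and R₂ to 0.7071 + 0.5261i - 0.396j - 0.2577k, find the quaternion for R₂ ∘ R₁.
0.6857 + 0.6686i - 0.0071j - 0.2875k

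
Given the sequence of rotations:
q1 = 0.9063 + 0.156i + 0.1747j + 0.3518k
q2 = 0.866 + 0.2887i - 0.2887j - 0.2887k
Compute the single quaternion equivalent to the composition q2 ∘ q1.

q2 · q1 = 0.8918 + 0.3456i - 0.257j + 0.1385k
0.8918 + 0.3456i - 0.257j + 0.1385k


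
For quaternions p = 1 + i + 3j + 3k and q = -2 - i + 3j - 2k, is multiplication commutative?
No: pq = -4 - 18i - 4j - 2k ≠ -4 + 12i - 2j - 14k = qp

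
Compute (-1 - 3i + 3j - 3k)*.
-1 + 3i - 3j + 3k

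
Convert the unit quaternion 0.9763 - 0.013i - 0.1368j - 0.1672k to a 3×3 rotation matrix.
[[0.9067, 0.33, -0.2628], [-0.3229, 0.9438, 0.0711], [0.2715, 0.0204, 0.9622]]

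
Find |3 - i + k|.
√11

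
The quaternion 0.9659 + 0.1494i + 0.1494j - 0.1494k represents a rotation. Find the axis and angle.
axis = (√3/3, √3/3, -√3/3), θ = π/6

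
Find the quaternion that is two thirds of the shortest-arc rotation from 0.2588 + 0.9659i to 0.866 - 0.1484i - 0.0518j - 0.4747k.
0.8517 + 0.337i - 0.0435j - 0.399k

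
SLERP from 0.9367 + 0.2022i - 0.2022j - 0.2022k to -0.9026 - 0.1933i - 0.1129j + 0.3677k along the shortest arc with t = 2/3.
0.9273 + 0.1991i + 0.0075j - 0.3168k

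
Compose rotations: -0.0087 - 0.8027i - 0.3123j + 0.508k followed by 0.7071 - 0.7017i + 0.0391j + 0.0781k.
-0.5969 - 0.5172i + 0.0726j + 0.6091k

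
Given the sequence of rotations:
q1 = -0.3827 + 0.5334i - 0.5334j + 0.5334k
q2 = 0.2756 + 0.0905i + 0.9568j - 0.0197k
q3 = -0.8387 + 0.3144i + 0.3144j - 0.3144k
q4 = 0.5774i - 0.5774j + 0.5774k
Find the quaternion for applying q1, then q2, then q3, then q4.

q2 · q1 = 0.3671 + 0.6122i - 0.572j - 0.4041k
q3 · q2 · q1 = -0.4476 - 0.7049i + 0.5297j - 0.1488k
q4 · q3 · q2 · q1 = 0.7988 - 0.4784i - 0.0626j - 0.3596k
0.7988 - 0.4784i - 0.0626j - 0.3596k


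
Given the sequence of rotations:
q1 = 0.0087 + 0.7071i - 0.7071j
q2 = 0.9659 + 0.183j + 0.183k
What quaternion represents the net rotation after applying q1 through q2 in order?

q2 · q1 = 0.1378 + 0.8124i - 0.552j - 0.1278k
0.1378 + 0.8124i - 0.552j - 0.1278k


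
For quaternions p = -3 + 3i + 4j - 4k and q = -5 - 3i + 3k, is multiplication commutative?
No: pq = 36 + 6i - 17j + 23k ≠ 36 - 18i - 23j - k = qp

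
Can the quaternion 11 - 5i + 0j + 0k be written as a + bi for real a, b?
Yes. The quaternion 11 - 5i has j- and k-coefficients y = z = 0, so it lies in the complex subalgebra spanned by 1 and i.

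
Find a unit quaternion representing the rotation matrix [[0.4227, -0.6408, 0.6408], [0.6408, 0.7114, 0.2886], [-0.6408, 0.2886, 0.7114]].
0.8434 + 0.3799j + 0.3799k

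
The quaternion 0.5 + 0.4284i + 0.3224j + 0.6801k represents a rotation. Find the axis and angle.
axis = (0.4947, 0.3723, 0.7853), θ = 2π/3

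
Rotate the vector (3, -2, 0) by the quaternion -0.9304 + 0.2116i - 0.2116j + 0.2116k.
(1.854, -3.092, 0.054)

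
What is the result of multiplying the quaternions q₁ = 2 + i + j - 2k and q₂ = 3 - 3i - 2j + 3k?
17 - 4i + 2j + k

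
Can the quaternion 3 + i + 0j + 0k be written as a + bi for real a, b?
Yes. The quaternion 3 + i has j- and k-coefficients y = z = 0, so it lies in the complex subalgebra spanned by 1 and i.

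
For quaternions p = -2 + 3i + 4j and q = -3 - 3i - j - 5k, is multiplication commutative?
No: pq = 19 - 23i + 5j + 19k ≠ 19 + 17i - 25j + k = qp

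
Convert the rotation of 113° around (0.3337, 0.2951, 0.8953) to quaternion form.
0.5519 + 0.2783i + 0.2461j + 0.7466k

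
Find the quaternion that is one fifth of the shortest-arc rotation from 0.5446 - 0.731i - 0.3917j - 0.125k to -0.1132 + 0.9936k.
0.5272 - 0.6654i - 0.3565j - 0.3901k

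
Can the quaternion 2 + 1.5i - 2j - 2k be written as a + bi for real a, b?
No. The quaternion 2 + 1.5i - 2j - 2k has j-coefficient y = -2 and k-coefficient z = -2, not both zero, so it does not lie in the complex subalgebra spanned by 1 and i.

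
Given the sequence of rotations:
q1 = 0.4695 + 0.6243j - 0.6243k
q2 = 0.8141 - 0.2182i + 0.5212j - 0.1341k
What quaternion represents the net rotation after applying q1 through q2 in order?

q2 · q1 = -0.0269 - 0.3441i + 0.6167j - 0.7074k
-0.0269 - 0.3441i + 0.6167j - 0.7074k


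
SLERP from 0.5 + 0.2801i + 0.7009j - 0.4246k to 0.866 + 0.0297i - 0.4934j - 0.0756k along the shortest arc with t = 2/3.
0.9494 + 0.1552i - 0.0811j - 0.2606k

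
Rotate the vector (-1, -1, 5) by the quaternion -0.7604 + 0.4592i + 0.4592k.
(0.832, 4.034, 3.168)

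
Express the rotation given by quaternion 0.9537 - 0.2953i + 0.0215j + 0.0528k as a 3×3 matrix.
[[0.9935, -0.1134, 0.0098], [0.088, 0.82, 0.5655], [-0.0722, -0.561, 0.8247]]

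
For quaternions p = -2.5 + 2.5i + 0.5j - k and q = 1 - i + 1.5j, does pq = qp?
No: pq = -0.75 + 6.5i - 2.25j + 3.25k ≠ -0.75 + 3.5i - 4.25j - 5.25k = qp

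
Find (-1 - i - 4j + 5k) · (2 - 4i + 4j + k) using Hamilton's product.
5 - 22i - 31j - 11k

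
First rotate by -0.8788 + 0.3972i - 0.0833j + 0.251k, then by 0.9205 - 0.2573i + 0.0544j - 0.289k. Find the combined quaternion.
-0.6297 + 0.5813i - 0.1747j + 0.4848k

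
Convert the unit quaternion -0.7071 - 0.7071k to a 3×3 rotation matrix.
[[0, -1, 0], [1, 0, 0], [0, 0, 1]]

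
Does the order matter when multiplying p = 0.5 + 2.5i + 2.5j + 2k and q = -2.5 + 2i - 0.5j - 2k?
Yes: pq = -1 - 9.25i + 2.5j - 12.25k ≠ -1 - 1.25i - 15.5j + 0.25k = qp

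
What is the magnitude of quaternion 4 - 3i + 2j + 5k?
√54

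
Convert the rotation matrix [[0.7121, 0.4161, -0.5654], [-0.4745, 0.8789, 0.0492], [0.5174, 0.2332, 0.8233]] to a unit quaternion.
0.9239 + 0.0498i - 0.293j - 0.241k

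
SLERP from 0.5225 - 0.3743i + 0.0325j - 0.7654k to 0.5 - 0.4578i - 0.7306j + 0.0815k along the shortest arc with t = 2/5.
0.6209 - 0.4944i - 0.3412j - 0.5036k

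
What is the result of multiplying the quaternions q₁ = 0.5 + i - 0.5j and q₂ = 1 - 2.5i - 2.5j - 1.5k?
1.75 + 0.5i - 0.25j - 4.5k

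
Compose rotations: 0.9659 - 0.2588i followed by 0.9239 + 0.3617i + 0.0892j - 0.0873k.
0.986 + 0.1103i + 0.1088j - 0.0612k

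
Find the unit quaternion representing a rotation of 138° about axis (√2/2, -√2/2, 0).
0.3584 + 0.6601i - 0.6601j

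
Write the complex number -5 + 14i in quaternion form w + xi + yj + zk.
-5 + 14i + 0j + 0k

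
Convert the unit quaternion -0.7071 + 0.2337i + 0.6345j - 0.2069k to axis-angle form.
axis = (0.3305, 0.8973, -0.2926), θ = 3π/2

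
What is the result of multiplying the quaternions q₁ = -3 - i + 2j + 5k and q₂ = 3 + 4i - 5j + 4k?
-15 + 18i + 45j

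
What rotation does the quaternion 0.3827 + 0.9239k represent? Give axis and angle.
axis = (0, 0, 1), θ = 3π/4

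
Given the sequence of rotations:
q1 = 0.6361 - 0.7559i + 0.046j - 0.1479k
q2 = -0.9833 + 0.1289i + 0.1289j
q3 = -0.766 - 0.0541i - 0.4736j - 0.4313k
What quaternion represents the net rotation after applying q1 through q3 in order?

q2 · q1 = -0.534 + 0.8062i + 0.0558j + 0.2488k
q3 · q2 · q1 = 0.5864 - 0.6824i - 0.1241j + 0.4185k
0.5864 - 0.6824i - 0.1241j + 0.4185k


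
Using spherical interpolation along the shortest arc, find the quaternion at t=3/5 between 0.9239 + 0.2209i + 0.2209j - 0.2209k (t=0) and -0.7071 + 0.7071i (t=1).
0.9147 - 0.3765i + 0.1039j - 0.1039k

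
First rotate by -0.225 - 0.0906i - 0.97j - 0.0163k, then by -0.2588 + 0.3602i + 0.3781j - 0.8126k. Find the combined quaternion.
0.4444 - 0.852i + 0.2455j - 0.1281k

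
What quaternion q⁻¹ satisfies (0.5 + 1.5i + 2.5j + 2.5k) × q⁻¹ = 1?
0.0333 - 0.1i - 0.1667j - 0.1667k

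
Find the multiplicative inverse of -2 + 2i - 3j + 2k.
-0.0952 - 0.0952i + 0.1429j - 0.0952k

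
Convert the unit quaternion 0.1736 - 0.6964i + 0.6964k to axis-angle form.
axis = (-√2/2, 0, √2/2), θ = 160°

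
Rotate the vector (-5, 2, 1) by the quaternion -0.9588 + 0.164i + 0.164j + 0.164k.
(-3.986, 3.457, -1.47)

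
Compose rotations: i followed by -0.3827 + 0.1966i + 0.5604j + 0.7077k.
-0.1966 - 0.3827i + 0.7077j - 0.5604k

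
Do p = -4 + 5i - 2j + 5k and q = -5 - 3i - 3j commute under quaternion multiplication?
No: pq = 29 + 2i + 7j - 46k ≠ 29 - 28i + 37j - 4k = qp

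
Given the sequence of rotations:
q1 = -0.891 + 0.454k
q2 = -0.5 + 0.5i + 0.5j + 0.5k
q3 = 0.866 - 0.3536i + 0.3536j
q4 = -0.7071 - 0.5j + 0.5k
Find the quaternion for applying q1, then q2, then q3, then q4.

q2 · q1 = 0.2185 - 0.2185i - 0.6725j - 0.6725k
q3 · q2 · q1 = 0.3498 - 0.5043i - 0.7429j - 0.2673k
q4 · q3 · q2 · q1 = -0.4851 + 0.8617i + 0.0983j + 0.1118k
-0.4851 + 0.8617i + 0.0983j + 0.1118k


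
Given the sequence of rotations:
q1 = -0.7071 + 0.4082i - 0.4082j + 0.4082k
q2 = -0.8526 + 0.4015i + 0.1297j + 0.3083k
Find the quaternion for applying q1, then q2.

q2 · q1 = 0.3661 - 0.4531i + 0.2183j - 0.7829k
0.3661 - 0.4531i + 0.2183j - 0.7829k


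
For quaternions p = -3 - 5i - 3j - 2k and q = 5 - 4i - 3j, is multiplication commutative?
No: pq = -44 - 19i + 2j - 7k ≠ -44 - 7i - 14j - 13k = qp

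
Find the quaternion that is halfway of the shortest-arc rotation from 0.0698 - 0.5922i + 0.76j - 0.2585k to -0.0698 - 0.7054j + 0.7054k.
0.0752 - 0.319i + 0.7893j - 0.5192k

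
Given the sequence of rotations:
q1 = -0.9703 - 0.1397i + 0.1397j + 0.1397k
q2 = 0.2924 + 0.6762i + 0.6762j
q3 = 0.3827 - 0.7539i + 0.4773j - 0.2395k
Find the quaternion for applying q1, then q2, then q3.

q2 · q1 = -0.2837 - 0.6025i - 0.7097j + 0.2298k
q3 · q2 · q1 = -0.169 - 0.077i - 0.0895j + 0.9785k
-0.169 - 0.077i - 0.0895j + 0.9785k


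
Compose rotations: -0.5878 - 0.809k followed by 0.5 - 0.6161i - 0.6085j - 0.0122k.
-0.3038 + 0.8544i - 0.1407j - 0.3973k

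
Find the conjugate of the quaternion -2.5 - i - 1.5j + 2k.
-2.5 + i + 1.5j - 2k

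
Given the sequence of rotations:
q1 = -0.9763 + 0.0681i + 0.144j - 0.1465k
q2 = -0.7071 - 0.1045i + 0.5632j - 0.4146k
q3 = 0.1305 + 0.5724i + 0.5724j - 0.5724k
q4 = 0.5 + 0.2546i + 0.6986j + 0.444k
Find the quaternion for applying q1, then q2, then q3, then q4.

q2 · q1 = 0.5556 + 0.0311i - 0.6952j + 0.455k
q3 · q2 · q1 = 0.7131 + 0.1846i - 0.0509j - 0.6744k
q4 · q3 · q2 · q1 = 0.6445 - 0.1747i + 0.7264j - 0.1625k
0.6445 - 0.1747i + 0.7264j - 0.1625k


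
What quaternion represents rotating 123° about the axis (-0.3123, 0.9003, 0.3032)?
0.4772 - 0.2745i + 0.7912j + 0.2665k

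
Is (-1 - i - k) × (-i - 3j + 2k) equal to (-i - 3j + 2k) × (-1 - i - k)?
No: pq = 1 - 2i + 6j + k ≠ 1 + 4i - 5k = qp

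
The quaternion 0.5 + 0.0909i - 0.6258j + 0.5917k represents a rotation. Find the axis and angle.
axis = (0.105, -0.7226, 0.6832), θ = 2π/3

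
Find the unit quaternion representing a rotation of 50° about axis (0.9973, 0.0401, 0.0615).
0.9063 + 0.4215i + 0.0169j + 0.026k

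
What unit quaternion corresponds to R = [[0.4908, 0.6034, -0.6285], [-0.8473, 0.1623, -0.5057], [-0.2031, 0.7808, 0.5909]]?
0.749 + 0.4294i - 0.142j - 0.4842k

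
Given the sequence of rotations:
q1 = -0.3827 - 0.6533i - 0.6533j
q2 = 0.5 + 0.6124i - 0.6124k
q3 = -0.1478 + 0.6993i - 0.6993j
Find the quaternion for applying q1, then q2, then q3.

q2 · q1 = 0.2087 - 0.9611i + 0.0734j - 0.1657k
q3 · q2 · q1 = 0.6926 + 0.4039i - 0.0409j - 0.5963k
0.6926 + 0.4039i - 0.0409j - 0.5963k


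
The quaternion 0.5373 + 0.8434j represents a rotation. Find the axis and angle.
axis = (0, 1, 0), θ = 115°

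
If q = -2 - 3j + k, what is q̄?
-2 + 3j - k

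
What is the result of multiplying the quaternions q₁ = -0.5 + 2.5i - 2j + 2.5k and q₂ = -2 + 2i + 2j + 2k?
-5 - 15i + 3j + 3k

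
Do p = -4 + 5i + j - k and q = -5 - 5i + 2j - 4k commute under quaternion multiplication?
No: pq = 39 - 7i + 12j + 36k ≠ 39 - 3i - 38j + 6k = qp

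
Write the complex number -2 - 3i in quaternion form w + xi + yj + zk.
-2 - 3i + 0j + 0k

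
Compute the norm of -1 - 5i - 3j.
√35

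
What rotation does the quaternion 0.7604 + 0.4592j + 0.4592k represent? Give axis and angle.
axis = (0, √2/2, √2/2), θ = 81°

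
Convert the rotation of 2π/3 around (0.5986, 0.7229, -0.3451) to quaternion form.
0.5 + 0.5184i + 0.626j - 0.2989k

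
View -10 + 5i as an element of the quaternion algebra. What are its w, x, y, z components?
-10 + 5i + 0j + 0k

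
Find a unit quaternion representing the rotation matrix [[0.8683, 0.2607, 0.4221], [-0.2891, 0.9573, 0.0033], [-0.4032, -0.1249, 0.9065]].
0.9659 - 0.0332i + 0.2136j - 0.1423k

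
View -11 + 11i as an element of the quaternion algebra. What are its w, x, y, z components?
-11 + 11i + 0j + 0k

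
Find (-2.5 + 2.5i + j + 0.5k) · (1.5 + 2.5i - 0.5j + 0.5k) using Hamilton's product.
-9.75 - 1.75i + 2.75j - 4.25k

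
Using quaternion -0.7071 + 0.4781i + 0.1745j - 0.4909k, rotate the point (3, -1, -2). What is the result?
(3.331, 1.513, -0.784)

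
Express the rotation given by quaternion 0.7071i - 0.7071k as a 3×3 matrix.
[[0, 0, -1], [0, -1, 0], [-1, 0, 0]]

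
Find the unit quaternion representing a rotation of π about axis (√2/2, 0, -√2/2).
0.7071i - 0.7071k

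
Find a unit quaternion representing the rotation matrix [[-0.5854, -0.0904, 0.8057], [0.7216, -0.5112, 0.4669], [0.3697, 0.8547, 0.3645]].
0.2588 + 0.3746i + 0.4212j + 0.7844k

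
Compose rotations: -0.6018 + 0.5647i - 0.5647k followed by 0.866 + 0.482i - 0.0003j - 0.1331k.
-0.8685 + 0.1991i + 0.1972j - 0.4088k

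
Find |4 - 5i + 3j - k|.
√51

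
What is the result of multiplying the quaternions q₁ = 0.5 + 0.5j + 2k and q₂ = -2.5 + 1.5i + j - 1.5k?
1.25 - 2i + 2.25j - 6.5k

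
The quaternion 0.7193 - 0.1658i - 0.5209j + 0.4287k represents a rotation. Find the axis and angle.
axis = (-0.2387, -0.7498, 0.6171), θ = 88°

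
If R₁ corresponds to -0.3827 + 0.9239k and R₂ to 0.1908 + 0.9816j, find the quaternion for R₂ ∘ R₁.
-0.073 + 0.9069i - 0.3757j + 0.1763k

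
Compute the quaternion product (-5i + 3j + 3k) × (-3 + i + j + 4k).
-10 + 24i + 14j - 17k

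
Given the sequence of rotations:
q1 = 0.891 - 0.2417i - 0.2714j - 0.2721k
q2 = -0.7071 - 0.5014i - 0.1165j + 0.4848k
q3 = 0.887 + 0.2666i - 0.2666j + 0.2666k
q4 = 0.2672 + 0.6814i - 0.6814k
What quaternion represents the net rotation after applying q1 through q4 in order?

q2 · q1 = -0.6509 - 0.1126i - 0.1655j + 0.7323k
q3 · q2 · q1 = -0.7867 - 0.4245i - 0.1985j + 0.4019k
q4 · q3 · q2 · q1 = 0.3529 - 0.7847i - 0.0376j + 0.5082k
0.3529 - 0.7847i - 0.0376j + 0.5082k


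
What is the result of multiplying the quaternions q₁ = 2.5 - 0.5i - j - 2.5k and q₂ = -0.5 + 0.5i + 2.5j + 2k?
6.5 + 5.75i + 6.5j + 5.5k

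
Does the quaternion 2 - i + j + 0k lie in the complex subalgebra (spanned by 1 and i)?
No. The quaternion 2 - i + j has j-coefficient y = 1 and k-coefficient z = 0, not both zero, so it does not lie in the complex subalgebra spanned by 1 and i.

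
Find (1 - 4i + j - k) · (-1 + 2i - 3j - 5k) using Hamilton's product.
5 - 2i - 26j + 6k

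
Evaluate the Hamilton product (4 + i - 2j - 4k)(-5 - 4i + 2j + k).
-8 - 15i + 33j + 18k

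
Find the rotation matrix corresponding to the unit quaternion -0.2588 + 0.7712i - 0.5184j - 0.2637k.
[[0.3234, -0.9361, -0.1384], [-0.6631, -0.3286, 0.6726], [-0.6751, -0.1258, -0.727]]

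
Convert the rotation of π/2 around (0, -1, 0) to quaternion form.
0.7071 - 0.7071j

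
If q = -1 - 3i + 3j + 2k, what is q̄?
-1 + 3i - 3j - 2k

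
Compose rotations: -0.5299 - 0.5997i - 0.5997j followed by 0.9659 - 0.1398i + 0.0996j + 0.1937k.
-0.5359 - 0.389i - 0.7482j + 0.0409k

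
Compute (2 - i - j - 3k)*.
2 + i + j + 3k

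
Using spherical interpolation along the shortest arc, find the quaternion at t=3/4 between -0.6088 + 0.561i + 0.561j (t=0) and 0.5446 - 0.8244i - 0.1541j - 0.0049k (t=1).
-0.574 + 0.7753i + 0.2634j + 0.0037k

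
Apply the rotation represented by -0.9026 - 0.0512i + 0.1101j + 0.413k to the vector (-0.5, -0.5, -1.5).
(-0.323, 0.054, -1.626)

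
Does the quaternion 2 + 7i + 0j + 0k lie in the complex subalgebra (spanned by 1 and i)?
Yes. The quaternion 2 + 7i has j- and k-coefficients y = z = 0, so it lies in the complex subalgebra spanned by 1 and i.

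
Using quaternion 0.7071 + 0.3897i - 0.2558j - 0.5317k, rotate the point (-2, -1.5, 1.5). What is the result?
(-2.601, 1.288, -0.281)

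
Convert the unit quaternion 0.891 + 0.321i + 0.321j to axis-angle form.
axis = (√2/2, √2/2, 0), θ = 54°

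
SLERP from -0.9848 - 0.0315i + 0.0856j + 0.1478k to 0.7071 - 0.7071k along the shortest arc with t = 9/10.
-0.7505 - 0.0034i + 0.0092j + 0.6608k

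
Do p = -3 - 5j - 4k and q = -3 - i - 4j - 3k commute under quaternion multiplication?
No: pq = -23 + 2i + 31j + 16k ≠ -23 + 4i + 23j + 26k = qp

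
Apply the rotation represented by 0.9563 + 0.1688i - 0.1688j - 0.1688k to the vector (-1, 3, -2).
(0.671, 3.57, -0.898)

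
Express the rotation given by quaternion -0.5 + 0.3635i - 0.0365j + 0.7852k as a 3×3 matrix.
[[-0.2357, 0.7587, 0.6073], [-0.8117, -0.4973, 0.3062], [0.5343, -0.4208, 0.7331]]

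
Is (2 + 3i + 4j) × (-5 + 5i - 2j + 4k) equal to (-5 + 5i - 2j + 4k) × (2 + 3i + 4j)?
No: pq = -17 + 11i - 36j - 18k ≠ -17 - 21i - 12j + 34k = qp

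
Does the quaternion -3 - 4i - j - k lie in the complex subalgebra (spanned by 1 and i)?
No. The quaternion -3 - 4i - j - k has j-coefficient y = -1 and k-coefficient z = -1, not both zero, so it does not lie in the complex subalgebra spanned by 1 and i.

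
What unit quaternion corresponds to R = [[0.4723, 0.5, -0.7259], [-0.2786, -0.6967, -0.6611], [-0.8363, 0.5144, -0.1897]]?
0.3827 + 0.7679i + 0.0721j - 0.5086k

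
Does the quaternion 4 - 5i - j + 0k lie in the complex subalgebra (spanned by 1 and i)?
No. The quaternion 4 - 5i - j has j-coefficient y = -1 and k-coefficient z = 0, not both zero, so it does not lie in the complex subalgebra spanned by 1 and i.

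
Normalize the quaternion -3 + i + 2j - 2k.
-0.7071 + 0.2357i + 0.4714j - 0.4714k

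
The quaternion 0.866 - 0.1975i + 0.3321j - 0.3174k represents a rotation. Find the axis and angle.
axis = (-0.395, 0.6641, -0.6347), θ = π/3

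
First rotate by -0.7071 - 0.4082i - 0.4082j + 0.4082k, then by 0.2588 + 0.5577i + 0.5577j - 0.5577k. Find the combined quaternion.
0.5 - 0.5i - 0.5j + 0.5k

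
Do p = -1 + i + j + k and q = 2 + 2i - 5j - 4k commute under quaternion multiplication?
No: pq = 5 + i + 13j - k ≠ 5 - i + j + 13k = qp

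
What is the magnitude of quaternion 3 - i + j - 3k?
√20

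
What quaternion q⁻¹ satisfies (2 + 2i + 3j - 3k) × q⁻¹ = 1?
0.0769 - 0.0769i - 0.1154j + 0.1154k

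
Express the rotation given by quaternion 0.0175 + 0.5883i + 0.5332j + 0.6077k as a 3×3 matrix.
[[-0.3072, 0.6061, 0.7337], [0.6486, -0.4308, 0.6275], [0.6964, 0.6686, -0.2608]]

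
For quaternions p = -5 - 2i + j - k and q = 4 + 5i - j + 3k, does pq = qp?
No: pq = -6 - 31i + 10j - 22k ≠ -6 - 35i + 8j - 16k = qp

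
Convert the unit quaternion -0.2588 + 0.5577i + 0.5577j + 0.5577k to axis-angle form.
axis = (√3/3, √3/3, √3/3), θ = 7π/6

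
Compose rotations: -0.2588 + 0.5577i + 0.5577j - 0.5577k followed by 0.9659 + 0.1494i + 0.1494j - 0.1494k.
-0.4999 + 0.5i + 0.5j - 0.5k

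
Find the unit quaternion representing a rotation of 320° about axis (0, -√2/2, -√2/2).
-0.9397 - 0.2418j - 0.2418k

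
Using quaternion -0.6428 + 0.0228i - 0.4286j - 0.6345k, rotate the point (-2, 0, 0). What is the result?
(0.345, -1.592, 1.16)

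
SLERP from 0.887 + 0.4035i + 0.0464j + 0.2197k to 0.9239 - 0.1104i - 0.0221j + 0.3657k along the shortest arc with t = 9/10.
0.9328 - 0.0579i - 0.0152j + 0.3554k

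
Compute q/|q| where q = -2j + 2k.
-0.7071j + 0.7071k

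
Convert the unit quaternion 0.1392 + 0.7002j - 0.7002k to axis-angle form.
axis = (0, √2/2, -√2/2), θ = 164°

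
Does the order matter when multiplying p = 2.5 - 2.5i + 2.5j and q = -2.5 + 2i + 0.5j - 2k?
Yes: pq = -2.5 + 6.25i - 10j - 11.25k ≠ -2.5 + 16.25i + 1.25k = qp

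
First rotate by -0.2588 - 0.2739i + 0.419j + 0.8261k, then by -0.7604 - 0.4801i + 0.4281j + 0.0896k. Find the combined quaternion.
-0.1881 + 0.6486i - 0.0573j - 0.7353k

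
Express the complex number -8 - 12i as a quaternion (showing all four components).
-8 - 12i + 0j + 0k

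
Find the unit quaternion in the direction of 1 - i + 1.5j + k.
0.4364 - 0.4364i + 0.6547j + 0.4364k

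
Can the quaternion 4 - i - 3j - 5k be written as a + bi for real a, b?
No. The quaternion 4 - i - 3j - 5k has j-coefficient y = -3 and k-coefficient z = -5, not both zero, so it does not lie in the complex subalgebra spanned by 1 and i.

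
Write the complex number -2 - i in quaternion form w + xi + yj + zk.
-2 - i + 0j + 0k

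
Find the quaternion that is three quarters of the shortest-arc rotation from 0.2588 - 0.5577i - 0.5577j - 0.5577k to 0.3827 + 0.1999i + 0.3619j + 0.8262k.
-0.2301 - 0.3136i - 0.4416j - 0.8085k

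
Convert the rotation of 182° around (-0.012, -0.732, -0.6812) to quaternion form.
-0.0175 - 0.012i - 0.7319j - 0.6811k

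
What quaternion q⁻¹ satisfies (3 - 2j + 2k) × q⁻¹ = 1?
0.1765 + 0.1176j - 0.1176k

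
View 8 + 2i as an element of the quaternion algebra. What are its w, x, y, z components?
8 + 2i + 0j + 0k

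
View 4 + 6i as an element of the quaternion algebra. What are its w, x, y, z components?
4 + 6i + 0j + 0k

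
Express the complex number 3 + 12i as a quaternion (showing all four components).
3 + 12i + 0j + 0k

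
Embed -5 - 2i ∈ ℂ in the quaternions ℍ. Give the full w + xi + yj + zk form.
-5 - 2i + 0j + 0k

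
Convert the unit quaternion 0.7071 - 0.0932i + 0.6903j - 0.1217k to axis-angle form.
axis = (-0.1318, 0.9762, -0.1721), θ = π/2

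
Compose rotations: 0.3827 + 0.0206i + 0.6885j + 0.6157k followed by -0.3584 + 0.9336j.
-0.7799 + 0.5674i + 0.1105j - 0.2399k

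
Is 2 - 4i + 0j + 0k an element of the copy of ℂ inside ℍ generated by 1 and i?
Yes. The quaternion 2 - 4i has j- and k-coefficients y = z = 0, so it lies in the complex subalgebra spanned by 1 and i.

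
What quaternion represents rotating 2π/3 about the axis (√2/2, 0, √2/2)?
0.5 + 0.6124i + 0.6124k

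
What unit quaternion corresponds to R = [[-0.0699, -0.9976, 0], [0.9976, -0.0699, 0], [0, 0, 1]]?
0.6819 + 0.7314k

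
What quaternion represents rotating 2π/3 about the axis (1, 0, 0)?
0.5 + 0.866i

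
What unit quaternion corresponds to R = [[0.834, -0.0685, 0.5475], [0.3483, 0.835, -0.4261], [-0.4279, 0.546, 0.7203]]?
0.9205 + 0.264i + 0.2649j + 0.1132k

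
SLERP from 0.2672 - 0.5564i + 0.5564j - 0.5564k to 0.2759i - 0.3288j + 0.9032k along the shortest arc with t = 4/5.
0.0564 - 0.3426i + 0.3858j - 0.8547k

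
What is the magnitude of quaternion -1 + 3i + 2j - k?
√15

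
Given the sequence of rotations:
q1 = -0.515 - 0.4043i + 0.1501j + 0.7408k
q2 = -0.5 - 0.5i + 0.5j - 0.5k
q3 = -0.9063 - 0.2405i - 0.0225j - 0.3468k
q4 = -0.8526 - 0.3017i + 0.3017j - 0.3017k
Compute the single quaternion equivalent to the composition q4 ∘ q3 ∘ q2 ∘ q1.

q2 · q1 = 0.3507 + 0.9051i + 0.24j + 0.0142k
q3 · q2 · q1 = -0.0898 - 0.8217i - 0.5359j - 0.1718k
q4 · q3 · q2 · q1 = -0.0615 + 0.5142i + 0.6259j + 0.5832k
-0.0615 + 0.5142i + 0.6259j + 0.5832k


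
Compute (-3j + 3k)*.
3j - 3k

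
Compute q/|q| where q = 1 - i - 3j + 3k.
0.2236 - 0.2236i - 0.6708j + 0.6708k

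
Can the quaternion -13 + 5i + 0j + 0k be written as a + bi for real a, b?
Yes. The quaternion -13 + 5i has j- and k-coefficients y = z = 0, so it lies in the complex subalgebra spanned by 1 and i.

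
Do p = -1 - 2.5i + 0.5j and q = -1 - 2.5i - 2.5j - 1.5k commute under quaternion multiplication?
No: pq = -4 + 4.25i - 1.75j + 9k ≠ -4 + 5.75i + 5.75j - 6k = qp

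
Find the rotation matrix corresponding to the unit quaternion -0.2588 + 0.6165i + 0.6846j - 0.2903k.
[[-0.1059, 0.6939, -0.7123], [0.9944, 0.0713, -0.0784], [-0.0036, -0.7166, -0.6975]]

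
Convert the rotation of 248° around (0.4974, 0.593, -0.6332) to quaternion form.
-0.5592 + 0.4124i + 0.4916j - 0.5249k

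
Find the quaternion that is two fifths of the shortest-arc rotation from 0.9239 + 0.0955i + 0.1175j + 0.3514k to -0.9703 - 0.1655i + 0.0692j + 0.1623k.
0.9793 + 0.1285i + 0.044j + 0.1503k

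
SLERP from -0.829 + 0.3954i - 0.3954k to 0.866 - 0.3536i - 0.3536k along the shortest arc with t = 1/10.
-0.8565 + 0.4019i - 0.3238k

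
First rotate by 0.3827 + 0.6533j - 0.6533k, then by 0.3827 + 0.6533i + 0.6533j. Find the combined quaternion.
-0.2803 - 0.1768i + 0.9268j + 0.1768k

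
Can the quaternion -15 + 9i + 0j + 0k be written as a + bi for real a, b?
Yes. The quaternion -15 + 9i has j- and k-coefficients y = z = 0, so it lies in the complex subalgebra spanned by 1 and i.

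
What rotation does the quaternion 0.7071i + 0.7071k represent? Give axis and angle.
axis = (√2/2, 0, √2/2), θ = π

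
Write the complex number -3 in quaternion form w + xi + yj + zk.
-3 + 0i + 0j + 0k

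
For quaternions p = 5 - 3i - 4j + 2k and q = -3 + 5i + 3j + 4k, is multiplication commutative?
No: pq = 4 + 12i + 49j + 25k ≠ 4 + 56i + 5j + 3k = qp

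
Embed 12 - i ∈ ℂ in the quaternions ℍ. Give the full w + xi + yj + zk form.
12 - i + 0j + 0k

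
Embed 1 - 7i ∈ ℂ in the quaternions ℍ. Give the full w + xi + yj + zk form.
1 - 7i + 0j + 0k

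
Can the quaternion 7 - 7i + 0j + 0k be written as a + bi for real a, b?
Yes. The quaternion 7 - 7i has j- and k-coefficients y = z = 0, so it lies in the complex subalgebra spanned by 1 and i.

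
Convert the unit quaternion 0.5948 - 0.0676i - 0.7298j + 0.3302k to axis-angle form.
axis = (-0.0841, -0.9079, 0.4108), θ = 107°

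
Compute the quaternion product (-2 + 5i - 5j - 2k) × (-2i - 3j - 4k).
-13 + 18i + 30j - 17k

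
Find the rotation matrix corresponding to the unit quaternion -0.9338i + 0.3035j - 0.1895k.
[[0.744, -0.5668, 0.3539], [-0.5668, -0.8158, -0.115], [0.3539, -0.115, -0.9282]]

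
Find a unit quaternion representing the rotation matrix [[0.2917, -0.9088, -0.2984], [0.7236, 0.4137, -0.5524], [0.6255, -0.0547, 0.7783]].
0.788 + 0.1579i - 0.2931j + 0.5179k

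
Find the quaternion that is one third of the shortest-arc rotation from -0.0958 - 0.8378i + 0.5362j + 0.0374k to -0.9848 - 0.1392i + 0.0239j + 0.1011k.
-0.5139 - 0.7326i + 0.4399j + 0.0748k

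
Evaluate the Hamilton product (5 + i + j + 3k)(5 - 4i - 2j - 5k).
46 - 14i - 12j - 8k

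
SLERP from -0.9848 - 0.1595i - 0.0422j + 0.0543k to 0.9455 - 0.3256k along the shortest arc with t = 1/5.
-0.985 - 0.1284i - 0.034j + 0.1099k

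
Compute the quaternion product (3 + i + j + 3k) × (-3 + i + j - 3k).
-2 - 6i + 6j - 18k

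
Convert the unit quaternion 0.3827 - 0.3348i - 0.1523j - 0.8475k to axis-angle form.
axis = (-0.3624, -0.1648, -0.9173), θ = 3π/4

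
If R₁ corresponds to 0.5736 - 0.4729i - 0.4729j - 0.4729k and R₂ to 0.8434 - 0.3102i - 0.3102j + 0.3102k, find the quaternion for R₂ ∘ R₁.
0.3371 - 0.2834i - 0.8702j - 0.2209k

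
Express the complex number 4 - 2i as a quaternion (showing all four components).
4 - 2i + 0j + 0k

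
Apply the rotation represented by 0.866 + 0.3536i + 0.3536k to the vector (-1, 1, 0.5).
(-1.237, -0.419, 0.737)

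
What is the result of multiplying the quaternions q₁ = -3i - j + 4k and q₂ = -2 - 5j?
-5 + 26i + 2j + 7k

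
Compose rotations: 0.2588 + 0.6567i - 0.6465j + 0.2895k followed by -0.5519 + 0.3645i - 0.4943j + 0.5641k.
-0.8651 - 0.0465i + 0.4938j + 0.0752k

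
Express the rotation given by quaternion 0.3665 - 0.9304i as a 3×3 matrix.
[[1, 0, 0], [0, -0.7313, 0.682], [0, -0.682, -0.7313]]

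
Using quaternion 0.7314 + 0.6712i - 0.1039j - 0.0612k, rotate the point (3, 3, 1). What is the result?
(2.529, -1.382, 3.271)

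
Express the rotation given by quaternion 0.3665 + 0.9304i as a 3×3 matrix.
[[1, 0, 0], [0, -0.7313, -0.682], [0, 0.682, -0.7313]]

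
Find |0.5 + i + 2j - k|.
2.5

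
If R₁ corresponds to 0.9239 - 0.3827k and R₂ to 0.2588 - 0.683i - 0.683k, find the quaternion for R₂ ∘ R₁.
-0.0223 - 0.631i - 0.2614j - 0.7301k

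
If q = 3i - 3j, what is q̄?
-3i + 3j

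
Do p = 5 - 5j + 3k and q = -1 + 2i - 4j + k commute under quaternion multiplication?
No: pq = -28 + 17i - 9j + 12k ≠ -28 + 3i - 21j - 8k = qp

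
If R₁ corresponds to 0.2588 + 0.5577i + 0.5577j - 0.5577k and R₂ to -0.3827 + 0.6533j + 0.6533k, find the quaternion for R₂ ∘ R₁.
-0.099 - 0.9421i + 0.32j + 0.0182k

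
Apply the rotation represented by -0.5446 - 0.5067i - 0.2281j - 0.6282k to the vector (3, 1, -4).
(-3.673, 3.505, 0.473)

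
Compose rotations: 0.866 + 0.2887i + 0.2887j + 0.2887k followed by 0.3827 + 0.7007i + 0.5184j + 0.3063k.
-0.109 + 0.7785i + 0.4456j + 0.4284k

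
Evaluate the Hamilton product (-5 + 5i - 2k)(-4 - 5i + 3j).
45 + 11i - 5j + 23k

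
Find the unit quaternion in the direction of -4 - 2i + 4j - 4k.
-0.5547 - 0.2774i + 0.5547j - 0.5547k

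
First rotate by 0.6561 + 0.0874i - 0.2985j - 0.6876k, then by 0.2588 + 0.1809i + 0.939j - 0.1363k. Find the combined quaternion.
0.3406 - 0.545i + 0.6513j - 0.4034k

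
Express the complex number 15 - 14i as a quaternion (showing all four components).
15 - 14i + 0j + 0k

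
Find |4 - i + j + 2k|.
√22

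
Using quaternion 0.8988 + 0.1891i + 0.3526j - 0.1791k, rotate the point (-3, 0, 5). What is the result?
(0.769, -1.765, 5.504)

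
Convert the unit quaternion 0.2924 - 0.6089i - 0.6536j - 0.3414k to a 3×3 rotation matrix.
[[-0.0875, 0.9956, 0.0335], [0.5963, 0.0254, 0.8024], [0.798, 0.0902, -0.5959]]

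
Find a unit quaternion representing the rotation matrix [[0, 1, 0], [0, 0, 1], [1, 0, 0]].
-0.5 + 0.5i + 0.5j + 0.5k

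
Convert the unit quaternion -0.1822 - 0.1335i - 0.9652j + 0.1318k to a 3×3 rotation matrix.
[[-0.898, 0.3057, 0.3165], [0.2097, 0.9296, -0.3031], [-0.3869, -0.2058, -0.8989]]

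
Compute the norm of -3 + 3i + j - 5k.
√44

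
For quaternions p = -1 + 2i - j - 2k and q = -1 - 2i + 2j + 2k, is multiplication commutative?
No: pq = 11 + 2i - j + 2k ≠ 11 - 2i - j - 2k = qp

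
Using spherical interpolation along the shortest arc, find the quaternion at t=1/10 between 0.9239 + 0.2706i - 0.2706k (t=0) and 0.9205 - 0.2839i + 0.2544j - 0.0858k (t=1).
0.9417 + 0.2164i + 0.0273j - 0.2561k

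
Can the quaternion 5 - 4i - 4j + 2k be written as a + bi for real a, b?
No. The quaternion 5 - 4i - 4j + 2k has j-coefficient y = -4 and k-coefficient z = 2, not both zero, so it does not lie in the complex subalgebra spanned by 1 and i.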